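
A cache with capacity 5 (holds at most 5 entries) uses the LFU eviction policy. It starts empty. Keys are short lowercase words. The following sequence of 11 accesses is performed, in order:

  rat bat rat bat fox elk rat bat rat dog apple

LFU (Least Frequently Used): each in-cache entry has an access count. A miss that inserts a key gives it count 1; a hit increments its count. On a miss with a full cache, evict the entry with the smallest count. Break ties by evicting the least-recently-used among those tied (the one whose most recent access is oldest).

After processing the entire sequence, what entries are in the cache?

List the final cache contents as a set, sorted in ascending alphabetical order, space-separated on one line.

Answer: apple bat dog elk rat

Derivation:
LFU simulation (capacity=5):
  1. access rat: MISS. Cache: [rat(c=1)]
  2. access bat: MISS. Cache: [rat(c=1) bat(c=1)]
  3. access rat: HIT, count now 2. Cache: [bat(c=1) rat(c=2)]
  4. access bat: HIT, count now 2. Cache: [rat(c=2) bat(c=2)]
  5. access fox: MISS. Cache: [fox(c=1) rat(c=2) bat(c=2)]
  6. access elk: MISS. Cache: [fox(c=1) elk(c=1) rat(c=2) bat(c=2)]
  7. access rat: HIT, count now 3. Cache: [fox(c=1) elk(c=1) bat(c=2) rat(c=3)]
  8. access bat: HIT, count now 3. Cache: [fox(c=1) elk(c=1) rat(c=3) bat(c=3)]
  9. access rat: HIT, count now 4. Cache: [fox(c=1) elk(c=1) bat(c=3) rat(c=4)]
  10. access dog: MISS. Cache: [fox(c=1) elk(c=1) dog(c=1) bat(c=3) rat(c=4)]
  11. access apple: MISS, evict fox(c=1). Cache: [elk(c=1) dog(c=1) apple(c=1) bat(c=3) rat(c=4)]
Total: 5 hits, 6 misses, 1 evictions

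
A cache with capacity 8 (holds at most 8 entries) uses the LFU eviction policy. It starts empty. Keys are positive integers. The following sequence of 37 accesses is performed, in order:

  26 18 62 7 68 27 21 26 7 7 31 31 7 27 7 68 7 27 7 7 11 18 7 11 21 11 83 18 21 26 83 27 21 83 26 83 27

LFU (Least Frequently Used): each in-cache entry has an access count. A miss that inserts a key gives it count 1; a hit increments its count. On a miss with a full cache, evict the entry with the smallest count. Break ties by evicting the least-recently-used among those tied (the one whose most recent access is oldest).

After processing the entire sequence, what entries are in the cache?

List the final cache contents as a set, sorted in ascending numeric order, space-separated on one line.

LFU simulation (capacity=8):
  1. access 26: MISS. Cache: [26(c=1)]
  2. access 18: MISS. Cache: [26(c=1) 18(c=1)]
  3. access 62: MISS. Cache: [26(c=1) 18(c=1) 62(c=1)]
  4. access 7: MISS. Cache: [26(c=1) 18(c=1) 62(c=1) 7(c=1)]
  5. access 68: MISS. Cache: [26(c=1) 18(c=1) 62(c=1) 7(c=1) 68(c=1)]
  6. access 27: MISS. Cache: [26(c=1) 18(c=1) 62(c=1) 7(c=1) 68(c=1) 27(c=1)]
  7. access 21: MISS. Cache: [26(c=1) 18(c=1) 62(c=1) 7(c=1) 68(c=1) 27(c=1) 21(c=1)]
  8. access 26: HIT, count now 2. Cache: [18(c=1) 62(c=1) 7(c=1) 68(c=1) 27(c=1) 21(c=1) 26(c=2)]
  9. access 7: HIT, count now 2. Cache: [18(c=1) 62(c=1) 68(c=1) 27(c=1) 21(c=1) 26(c=2) 7(c=2)]
  10. access 7: HIT, count now 3. Cache: [18(c=1) 62(c=1) 68(c=1) 27(c=1) 21(c=1) 26(c=2) 7(c=3)]
  11. access 31: MISS. Cache: [18(c=1) 62(c=1) 68(c=1) 27(c=1) 21(c=1) 31(c=1) 26(c=2) 7(c=3)]
  12. access 31: HIT, count now 2. Cache: [18(c=1) 62(c=1) 68(c=1) 27(c=1) 21(c=1) 26(c=2) 31(c=2) 7(c=3)]
  13. access 7: HIT, count now 4. Cache: [18(c=1) 62(c=1) 68(c=1) 27(c=1) 21(c=1) 26(c=2) 31(c=2) 7(c=4)]
  14. access 27: HIT, count now 2. Cache: [18(c=1) 62(c=1) 68(c=1) 21(c=1) 26(c=2) 31(c=2) 27(c=2) 7(c=4)]
  15. access 7: HIT, count now 5. Cache: [18(c=1) 62(c=1) 68(c=1) 21(c=1) 26(c=2) 31(c=2) 27(c=2) 7(c=5)]
  16. access 68: HIT, count now 2. Cache: [18(c=1) 62(c=1) 21(c=1) 26(c=2) 31(c=2) 27(c=2) 68(c=2) 7(c=5)]
  17. access 7: HIT, count now 6. Cache: [18(c=1) 62(c=1) 21(c=1) 26(c=2) 31(c=2) 27(c=2) 68(c=2) 7(c=6)]
  18. access 27: HIT, count now 3. Cache: [18(c=1) 62(c=1) 21(c=1) 26(c=2) 31(c=2) 68(c=2) 27(c=3) 7(c=6)]
  19. access 7: HIT, count now 7. Cache: [18(c=1) 62(c=1) 21(c=1) 26(c=2) 31(c=2) 68(c=2) 27(c=3) 7(c=7)]
  20. access 7: HIT, count now 8. Cache: [18(c=1) 62(c=1) 21(c=1) 26(c=2) 31(c=2) 68(c=2) 27(c=3) 7(c=8)]
  21. access 11: MISS, evict 18(c=1). Cache: [62(c=1) 21(c=1) 11(c=1) 26(c=2) 31(c=2) 68(c=2) 27(c=3) 7(c=8)]
  22. access 18: MISS, evict 62(c=1). Cache: [21(c=1) 11(c=1) 18(c=1) 26(c=2) 31(c=2) 68(c=2) 27(c=3) 7(c=8)]
  23. access 7: HIT, count now 9. Cache: [21(c=1) 11(c=1) 18(c=1) 26(c=2) 31(c=2) 68(c=2) 27(c=3) 7(c=9)]
  24. access 11: HIT, count now 2. Cache: [21(c=1) 18(c=1) 26(c=2) 31(c=2) 68(c=2) 11(c=2) 27(c=3) 7(c=9)]
  25. access 21: HIT, count now 2. Cache: [18(c=1) 26(c=2) 31(c=2) 68(c=2) 11(c=2) 21(c=2) 27(c=3) 7(c=9)]
  26. access 11: HIT, count now 3. Cache: [18(c=1) 26(c=2) 31(c=2) 68(c=2) 21(c=2) 27(c=3) 11(c=3) 7(c=9)]
  27. access 83: MISS, evict 18(c=1). Cache: [83(c=1) 26(c=2) 31(c=2) 68(c=2) 21(c=2) 27(c=3) 11(c=3) 7(c=9)]
  28. access 18: MISS, evict 83(c=1). Cache: [18(c=1) 26(c=2) 31(c=2) 68(c=2) 21(c=2) 27(c=3) 11(c=3) 7(c=9)]
  29. access 21: HIT, count now 3. Cache: [18(c=1) 26(c=2) 31(c=2) 68(c=2) 27(c=3) 11(c=3) 21(c=3) 7(c=9)]
  30. access 26: HIT, count now 3. Cache: [18(c=1) 31(c=2) 68(c=2) 27(c=3) 11(c=3) 21(c=3) 26(c=3) 7(c=9)]
  31. access 83: MISS, evict 18(c=1). Cache: [83(c=1) 31(c=2) 68(c=2) 27(c=3) 11(c=3) 21(c=3) 26(c=3) 7(c=9)]
  32. access 27: HIT, count now 4. Cache: [83(c=1) 31(c=2) 68(c=2) 11(c=3) 21(c=3) 26(c=3) 27(c=4) 7(c=9)]
  33. access 21: HIT, count now 4. Cache: [83(c=1) 31(c=2) 68(c=2) 11(c=3) 26(c=3) 27(c=4) 21(c=4) 7(c=9)]
  34. access 83: HIT, count now 2. Cache: [31(c=2) 68(c=2) 83(c=2) 11(c=3) 26(c=3) 27(c=4) 21(c=4) 7(c=9)]
  35. access 26: HIT, count now 4. Cache: [31(c=2) 68(c=2) 83(c=2) 11(c=3) 27(c=4) 21(c=4) 26(c=4) 7(c=9)]
  36. access 83: HIT, count now 3. Cache: [31(c=2) 68(c=2) 11(c=3) 83(c=3) 27(c=4) 21(c=4) 26(c=4) 7(c=9)]
  37. access 27: HIT, count now 5. Cache: [31(c=2) 68(c=2) 11(c=3) 83(c=3) 21(c=4) 26(c=4) 27(c=5) 7(c=9)]
Total: 24 hits, 13 misses, 5 evictions

Answer: 7 11 21 26 27 31 68 83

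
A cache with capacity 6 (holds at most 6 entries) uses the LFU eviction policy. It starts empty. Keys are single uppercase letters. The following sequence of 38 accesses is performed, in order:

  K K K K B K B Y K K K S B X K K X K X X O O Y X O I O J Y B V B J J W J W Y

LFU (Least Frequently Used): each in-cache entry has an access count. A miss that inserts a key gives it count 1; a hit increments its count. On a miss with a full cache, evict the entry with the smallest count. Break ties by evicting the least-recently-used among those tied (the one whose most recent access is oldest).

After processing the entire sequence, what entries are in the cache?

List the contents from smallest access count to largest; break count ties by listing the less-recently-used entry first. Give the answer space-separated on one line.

LFU simulation (capacity=6):
  1. access K: MISS. Cache: [K(c=1)]
  2. access K: HIT, count now 2. Cache: [K(c=2)]
  3. access K: HIT, count now 3. Cache: [K(c=3)]
  4. access K: HIT, count now 4. Cache: [K(c=4)]
  5. access B: MISS. Cache: [B(c=1) K(c=4)]
  6. access K: HIT, count now 5. Cache: [B(c=1) K(c=5)]
  7. access B: HIT, count now 2. Cache: [B(c=2) K(c=5)]
  8. access Y: MISS. Cache: [Y(c=1) B(c=2) K(c=5)]
  9. access K: HIT, count now 6. Cache: [Y(c=1) B(c=2) K(c=6)]
  10. access K: HIT, count now 7. Cache: [Y(c=1) B(c=2) K(c=7)]
  11. access K: HIT, count now 8. Cache: [Y(c=1) B(c=2) K(c=8)]
  12. access S: MISS. Cache: [Y(c=1) S(c=1) B(c=2) K(c=8)]
  13. access B: HIT, count now 3. Cache: [Y(c=1) S(c=1) B(c=3) K(c=8)]
  14. access X: MISS. Cache: [Y(c=1) S(c=1) X(c=1) B(c=3) K(c=8)]
  15. access K: HIT, count now 9. Cache: [Y(c=1) S(c=1) X(c=1) B(c=3) K(c=9)]
  16. access K: HIT, count now 10. Cache: [Y(c=1) S(c=1) X(c=1) B(c=3) K(c=10)]
  17. access X: HIT, count now 2. Cache: [Y(c=1) S(c=1) X(c=2) B(c=3) K(c=10)]
  18. access K: HIT, count now 11. Cache: [Y(c=1) S(c=1) X(c=2) B(c=3) K(c=11)]
  19. access X: HIT, count now 3. Cache: [Y(c=1) S(c=1) B(c=3) X(c=3) K(c=11)]
  20. access X: HIT, count now 4. Cache: [Y(c=1) S(c=1) B(c=3) X(c=4) K(c=11)]
  21. access O: MISS. Cache: [Y(c=1) S(c=1) O(c=1) B(c=3) X(c=4) K(c=11)]
  22. access O: HIT, count now 2. Cache: [Y(c=1) S(c=1) O(c=2) B(c=3) X(c=4) K(c=11)]
  23. access Y: HIT, count now 2. Cache: [S(c=1) O(c=2) Y(c=2) B(c=3) X(c=4) K(c=11)]
  24. access X: HIT, count now 5. Cache: [S(c=1) O(c=2) Y(c=2) B(c=3) X(c=5) K(c=11)]
  25. access O: HIT, count now 3. Cache: [S(c=1) Y(c=2) B(c=3) O(c=3) X(c=5) K(c=11)]
  26. access I: MISS, evict S(c=1). Cache: [I(c=1) Y(c=2) B(c=3) O(c=3) X(c=5) K(c=11)]
  27. access O: HIT, count now 4. Cache: [I(c=1) Y(c=2) B(c=3) O(c=4) X(c=5) K(c=11)]
  28. access J: MISS, evict I(c=1). Cache: [J(c=1) Y(c=2) B(c=3) O(c=4) X(c=5) K(c=11)]
  29. access Y: HIT, count now 3. Cache: [J(c=1) B(c=3) Y(c=3) O(c=4) X(c=5) K(c=11)]
  30. access B: HIT, count now 4. Cache: [J(c=1) Y(c=3) O(c=4) B(c=4) X(c=5) K(c=11)]
  31. access V: MISS, evict J(c=1). Cache: [V(c=1) Y(c=3) O(c=4) B(c=4) X(c=5) K(c=11)]
  32. access B: HIT, count now 5. Cache: [V(c=1) Y(c=3) O(c=4) X(c=5) B(c=5) K(c=11)]
  33. access J: MISS, evict V(c=1). Cache: [J(c=1) Y(c=3) O(c=4) X(c=5) B(c=5) K(c=11)]
  34. access J: HIT, count now 2. Cache: [J(c=2) Y(c=3) O(c=4) X(c=5) B(c=5) K(c=11)]
  35. access W: MISS, evict J(c=2). Cache: [W(c=1) Y(c=3) O(c=4) X(c=5) B(c=5) K(c=11)]
  36. access J: MISS, evict W(c=1). Cache: [J(c=1) Y(c=3) O(c=4) X(c=5) B(c=5) K(c=11)]
  37. access W: MISS, evict J(c=1). Cache: [W(c=1) Y(c=3) O(c=4) X(c=5) B(c=5) K(c=11)]
  38. access Y: HIT, count now 4. Cache: [W(c=1) O(c=4) Y(c=4) X(c=5) B(c=5) K(c=11)]
Total: 25 hits, 13 misses, 7 evictions

Answer: W O Y X B K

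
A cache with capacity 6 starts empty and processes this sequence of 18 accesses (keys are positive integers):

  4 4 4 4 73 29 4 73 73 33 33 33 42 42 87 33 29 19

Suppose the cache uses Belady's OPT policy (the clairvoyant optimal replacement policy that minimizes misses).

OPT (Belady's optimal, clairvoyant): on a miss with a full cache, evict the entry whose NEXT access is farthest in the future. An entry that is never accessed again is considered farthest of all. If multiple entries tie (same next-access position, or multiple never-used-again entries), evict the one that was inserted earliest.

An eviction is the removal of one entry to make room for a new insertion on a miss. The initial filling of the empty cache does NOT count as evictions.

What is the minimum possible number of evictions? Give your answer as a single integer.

OPT (Belady) simulation (capacity=6):
  1. access 4: MISS. Cache: [4]
  2. access 4: HIT. Next use of 4: step 3. Cache: [4]
  3. access 4: HIT. Next use of 4: step 4. Cache: [4]
  4. access 4: HIT. Next use of 4: step 7. Cache: [4]
  5. access 73: MISS. Cache: [4 73]
  6. access 29: MISS. Cache: [4 73 29]
  7. access 4: HIT. Next use of 4: never. Cache: [4 73 29]
  8. access 73: HIT. Next use of 73: step 9. Cache: [4 73 29]
  9. access 73: HIT. Next use of 73: never. Cache: [4 73 29]
  10. access 33: MISS. Cache: [4 73 29 33]
  11. access 33: HIT. Next use of 33: step 12. Cache: [4 73 29 33]
  12. access 33: HIT. Next use of 33: step 16. Cache: [4 73 29 33]
  13. access 42: MISS. Cache: [4 73 29 33 42]
  14. access 42: HIT. Next use of 42: never. Cache: [4 73 29 33 42]
  15. access 87: MISS. Cache: [4 73 29 33 42 87]
  16. access 33: HIT. Next use of 33: never. Cache: [4 73 29 33 42 87]
  17. access 29: HIT. Next use of 29: never. Cache: [4 73 29 33 42 87]
  18. access 19: MISS, evict 4 (next use: never). Cache: [73 29 33 42 87 19]
Total: 11 hits, 7 misses, 1 evictions

Answer: 1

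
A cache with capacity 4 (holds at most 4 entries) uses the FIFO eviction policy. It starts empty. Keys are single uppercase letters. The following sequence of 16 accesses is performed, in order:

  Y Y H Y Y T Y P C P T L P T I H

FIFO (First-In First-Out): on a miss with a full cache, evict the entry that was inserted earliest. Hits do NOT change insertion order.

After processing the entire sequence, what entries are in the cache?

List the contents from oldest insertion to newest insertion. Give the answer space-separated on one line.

Answer: C L I H

Derivation:
FIFO simulation (capacity=4):
  1. access Y: MISS. Cache (old->new): [Y]
  2. access Y: HIT. Cache (old->new): [Y]
  3. access H: MISS. Cache (old->new): [Y H]
  4. access Y: HIT. Cache (old->new): [Y H]
  5. access Y: HIT. Cache (old->new): [Y H]
  6. access T: MISS. Cache (old->new): [Y H T]
  7. access Y: HIT. Cache (old->new): [Y H T]
  8. access P: MISS. Cache (old->new): [Y H T P]
  9. access C: MISS, evict Y. Cache (old->new): [H T P C]
  10. access P: HIT. Cache (old->new): [H T P C]
  11. access T: HIT. Cache (old->new): [H T P C]
  12. access L: MISS, evict H. Cache (old->new): [T P C L]
  13. access P: HIT. Cache (old->new): [T P C L]
  14. access T: HIT. Cache (old->new): [T P C L]
  15. access I: MISS, evict T. Cache (old->new): [P C L I]
  16. access H: MISS, evict P. Cache (old->new): [C L I H]
Total: 8 hits, 8 misses, 4 evictions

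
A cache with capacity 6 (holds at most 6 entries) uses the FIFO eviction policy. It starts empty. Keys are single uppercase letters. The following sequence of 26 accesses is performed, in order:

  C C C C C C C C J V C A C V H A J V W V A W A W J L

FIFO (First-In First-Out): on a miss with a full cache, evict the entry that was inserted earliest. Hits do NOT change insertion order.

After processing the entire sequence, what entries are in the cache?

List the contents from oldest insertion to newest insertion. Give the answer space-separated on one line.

FIFO simulation (capacity=6):
  1. access C: MISS. Cache (old->new): [C]
  2. access C: HIT. Cache (old->new): [C]
  3. access C: HIT. Cache (old->new): [C]
  4. access C: HIT. Cache (old->new): [C]
  5. access C: HIT. Cache (old->new): [C]
  6. access C: HIT. Cache (old->new): [C]
  7. access C: HIT. Cache (old->new): [C]
  8. access C: HIT. Cache (old->new): [C]
  9. access J: MISS. Cache (old->new): [C J]
  10. access V: MISS. Cache (old->new): [C J V]
  11. access C: HIT. Cache (old->new): [C J V]
  12. access A: MISS. Cache (old->new): [C J V A]
  13. access C: HIT. Cache (old->new): [C J V A]
  14. access V: HIT. Cache (old->new): [C J V A]
  15. access H: MISS. Cache (old->new): [C J V A H]
  16. access A: HIT. Cache (old->new): [C J V A H]
  17. access J: HIT. Cache (old->new): [C J V A H]
  18. access V: HIT. Cache (old->new): [C J V A H]
  19. access W: MISS. Cache (old->new): [C J V A H W]
  20. access V: HIT. Cache (old->new): [C J V A H W]
  21. access A: HIT. Cache (old->new): [C J V A H W]
  22. access W: HIT. Cache (old->new): [C J V A H W]
  23. access A: HIT. Cache (old->new): [C J V A H W]
  24. access W: HIT. Cache (old->new): [C J V A H W]
  25. access J: HIT. Cache (old->new): [C J V A H W]
  26. access L: MISS, evict C. Cache (old->new): [J V A H W L]
Total: 19 hits, 7 misses, 1 evictions

Answer: J V A H W L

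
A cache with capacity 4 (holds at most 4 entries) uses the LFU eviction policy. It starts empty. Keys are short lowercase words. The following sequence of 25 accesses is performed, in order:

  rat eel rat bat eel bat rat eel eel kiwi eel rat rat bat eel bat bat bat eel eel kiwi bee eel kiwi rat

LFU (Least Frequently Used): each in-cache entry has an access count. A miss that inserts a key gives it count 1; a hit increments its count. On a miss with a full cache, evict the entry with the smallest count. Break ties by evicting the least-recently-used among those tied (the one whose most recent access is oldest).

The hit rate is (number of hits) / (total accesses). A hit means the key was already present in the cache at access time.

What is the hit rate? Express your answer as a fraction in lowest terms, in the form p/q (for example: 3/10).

Answer: 19/25

Derivation:
LFU simulation (capacity=4):
  1. access rat: MISS. Cache: [rat(c=1)]
  2. access eel: MISS. Cache: [rat(c=1) eel(c=1)]
  3. access rat: HIT, count now 2. Cache: [eel(c=1) rat(c=2)]
  4. access bat: MISS. Cache: [eel(c=1) bat(c=1) rat(c=2)]
  5. access eel: HIT, count now 2. Cache: [bat(c=1) rat(c=2) eel(c=2)]
  6. access bat: HIT, count now 2. Cache: [rat(c=2) eel(c=2) bat(c=2)]
  7. access rat: HIT, count now 3. Cache: [eel(c=2) bat(c=2) rat(c=3)]
  8. access eel: HIT, count now 3. Cache: [bat(c=2) rat(c=3) eel(c=3)]
  9. access eel: HIT, count now 4. Cache: [bat(c=2) rat(c=3) eel(c=4)]
  10. access kiwi: MISS. Cache: [kiwi(c=1) bat(c=2) rat(c=3) eel(c=4)]
  11. access eel: HIT, count now 5. Cache: [kiwi(c=1) bat(c=2) rat(c=3) eel(c=5)]
  12. access rat: HIT, count now 4. Cache: [kiwi(c=1) bat(c=2) rat(c=4) eel(c=5)]
  13. access rat: HIT, count now 5. Cache: [kiwi(c=1) bat(c=2) eel(c=5) rat(c=5)]
  14. access bat: HIT, count now 3. Cache: [kiwi(c=1) bat(c=3) eel(c=5) rat(c=5)]
  15. access eel: HIT, count now 6. Cache: [kiwi(c=1) bat(c=3) rat(c=5) eel(c=6)]
  16. access bat: HIT, count now 4. Cache: [kiwi(c=1) bat(c=4) rat(c=5) eel(c=6)]
  17. access bat: HIT, count now 5. Cache: [kiwi(c=1) rat(c=5) bat(c=5) eel(c=6)]
  18. access bat: HIT, count now 6. Cache: [kiwi(c=1) rat(c=5) eel(c=6) bat(c=6)]
  19. access eel: HIT, count now 7. Cache: [kiwi(c=1) rat(c=5) bat(c=6) eel(c=7)]
  20. access eel: HIT, count now 8. Cache: [kiwi(c=1) rat(c=5) bat(c=6) eel(c=8)]
  21. access kiwi: HIT, count now 2. Cache: [kiwi(c=2) rat(c=5) bat(c=6) eel(c=8)]
  22. access bee: MISS, evict kiwi(c=2). Cache: [bee(c=1) rat(c=5) bat(c=6) eel(c=8)]
  23. access eel: HIT, count now 9. Cache: [bee(c=1) rat(c=5) bat(c=6) eel(c=9)]
  24. access kiwi: MISS, evict bee(c=1). Cache: [kiwi(c=1) rat(c=5) bat(c=6) eel(c=9)]
  25. access rat: HIT, count now 6. Cache: [kiwi(c=1) bat(c=6) rat(c=6) eel(c=9)]
Total: 19 hits, 6 misses, 2 evictions

Hit rate = 19/25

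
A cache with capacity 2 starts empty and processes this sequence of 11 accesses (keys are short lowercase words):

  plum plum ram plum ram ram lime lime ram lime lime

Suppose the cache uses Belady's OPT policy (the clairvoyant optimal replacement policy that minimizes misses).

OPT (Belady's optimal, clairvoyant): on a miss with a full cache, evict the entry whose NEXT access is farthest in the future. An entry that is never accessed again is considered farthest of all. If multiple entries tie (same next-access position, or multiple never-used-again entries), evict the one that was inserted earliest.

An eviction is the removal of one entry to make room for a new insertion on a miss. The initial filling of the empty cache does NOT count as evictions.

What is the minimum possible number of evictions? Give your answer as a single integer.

OPT (Belady) simulation (capacity=2):
  1. access plum: MISS. Cache: [plum]
  2. access plum: HIT. Next use of plum: step 4. Cache: [plum]
  3. access ram: MISS. Cache: [plum ram]
  4. access plum: HIT. Next use of plum: never. Cache: [plum ram]
  5. access ram: HIT. Next use of ram: step 6. Cache: [plum ram]
  6. access ram: HIT. Next use of ram: step 9. Cache: [plum ram]
  7. access lime: MISS, evict plum (next use: never). Cache: [ram lime]
  8. access lime: HIT. Next use of lime: step 10. Cache: [ram lime]
  9. access ram: HIT. Next use of ram: never. Cache: [ram lime]
  10. access lime: HIT. Next use of lime: step 11. Cache: [ram lime]
  11. access lime: HIT. Next use of lime: never. Cache: [ram lime]
Total: 8 hits, 3 misses, 1 evictions

Answer: 1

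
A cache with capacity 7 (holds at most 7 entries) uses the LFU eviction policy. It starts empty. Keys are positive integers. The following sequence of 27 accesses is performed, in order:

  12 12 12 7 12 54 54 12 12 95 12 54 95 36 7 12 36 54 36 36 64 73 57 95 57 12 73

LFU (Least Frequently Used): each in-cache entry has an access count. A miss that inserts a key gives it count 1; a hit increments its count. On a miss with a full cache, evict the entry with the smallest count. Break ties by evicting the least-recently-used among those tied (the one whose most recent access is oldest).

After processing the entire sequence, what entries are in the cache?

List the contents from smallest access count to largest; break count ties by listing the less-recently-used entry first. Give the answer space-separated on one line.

LFU simulation (capacity=7):
  1. access 12: MISS. Cache: [12(c=1)]
  2. access 12: HIT, count now 2. Cache: [12(c=2)]
  3. access 12: HIT, count now 3. Cache: [12(c=3)]
  4. access 7: MISS. Cache: [7(c=1) 12(c=3)]
  5. access 12: HIT, count now 4. Cache: [7(c=1) 12(c=4)]
  6. access 54: MISS. Cache: [7(c=1) 54(c=1) 12(c=4)]
  7. access 54: HIT, count now 2. Cache: [7(c=1) 54(c=2) 12(c=4)]
  8. access 12: HIT, count now 5. Cache: [7(c=1) 54(c=2) 12(c=5)]
  9. access 12: HIT, count now 6. Cache: [7(c=1) 54(c=2) 12(c=6)]
  10. access 95: MISS. Cache: [7(c=1) 95(c=1) 54(c=2) 12(c=6)]
  11. access 12: HIT, count now 7. Cache: [7(c=1) 95(c=1) 54(c=2) 12(c=7)]
  12. access 54: HIT, count now 3. Cache: [7(c=1) 95(c=1) 54(c=3) 12(c=7)]
  13. access 95: HIT, count now 2. Cache: [7(c=1) 95(c=2) 54(c=3) 12(c=7)]
  14. access 36: MISS. Cache: [7(c=1) 36(c=1) 95(c=2) 54(c=3) 12(c=7)]
  15. access 7: HIT, count now 2. Cache: [36(c=1) 95(c=2) 7(c=2) 54(c=3) 12(c=7)]
  16. access 12: HIT, count now 8. Cache: [36(c=1) 95(c=2) 7(c=2) 54(c=3) 12(c=8)]
  17. access 36: HIT, count now 2. Cache: [95(c=2) 7(c=2) 36(c=2) 54(c=3) 12(c=8)]
  18. access 54: HIT, count now 4. Cache: [95(c=2) 7(c=2) 36(c=2) 54(c=4) 12(c=8)]
  19. access 36: HIT, count now 3. Cache: [95(c=2) 7(c=2) 36(c=3) 54(c=4) 12(c=8)]
  20. access 36: HIT, count now 4. Cache: [95(c=2) 7(c=2) 54(c=4) 36(c=4) 12(c=8)]
  21. access 64: MISS. Cache: [64(c=1) 95(c=2) 7(c=2) 54(c=4) 36(c=4) 12(c=8)]
  22. access 73: MISS. Cache: [64(c=1) 73(c=1) 95(c=2) 7(c=2) 54(c=4) 36(c=4) 12(c=8)]
  23. access 57: MISS, evict 64(c=1). Cache: [73(c=1) 57(c=1) 95(c=2) 7(c=2) 54(c=4) 36(c=4) 12(c=8)]
  24. access 95: HIT, count now 3. Cache: [73(c=1) 57(c=1) 7(c=2) 95(c=3) 54(c=4) 36(c=4) 12(c=8)]
  25. access 57: HIT, count now 2. Cache: [73(c=1) 7(c=2) 57(c=2) 95(c=3) 54(c=4) 36(c=4) 12(c=8)]
  26. access 12: HIT, count now 9. Cache: [73(c=1) 7(c=2) 57(c=2) 95(c=3) 54(c=4) 36(c=4) 12(c=9)]
  27. access 73: HIT, count now 2. Cache: [7(c=2) 57(c=2) 73(c=2) 95(c=3) 54(c=4) 36(c=4) 12(c=9)]
Total: 19 hits, 8 misses, 1 evictions

Answer: 7 57 73 95 54 36 12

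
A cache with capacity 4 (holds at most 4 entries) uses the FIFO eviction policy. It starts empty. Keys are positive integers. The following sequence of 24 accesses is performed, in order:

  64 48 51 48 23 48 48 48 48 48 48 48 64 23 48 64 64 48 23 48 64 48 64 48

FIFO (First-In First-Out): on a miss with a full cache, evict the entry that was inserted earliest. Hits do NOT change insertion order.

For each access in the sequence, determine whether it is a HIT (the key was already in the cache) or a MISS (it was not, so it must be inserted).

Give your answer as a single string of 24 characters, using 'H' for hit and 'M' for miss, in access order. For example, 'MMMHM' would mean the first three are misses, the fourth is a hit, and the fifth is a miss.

Answer: MMMHMHHHHHHHHHHHHHHHHHHH

Derivation:
FIFO simulation (capacity=4):
  1. access 64: MISS. Cache (old->new): [64]
  2. access 48: MISS. Cache (old->new): [64 48]
  3. access 51: MISS. Cache (old->new): [64 48 51]
  4. access 48: HIT. Cache (old->new): [64 48 51]
  5. access 23: MISS. Cache (old->new): [64 48 51 23]
  6. access 48: HIT. Cache (old->new): [64 48 51 23]
  7. access 48: HIT. Cache (old->new): [64 48 51 23]
  8. access 48: HIT. Cache (old->new): [64 48 51 23]
  9. access 48: HIT. Cache (old->new): [64 48 51 23]
  10. access 48: HIT. Cache (old->new): [64 48 51 23]
  11. access 48: HIT. Cache (old->new): [64 48 51 23]
  12. access 48: HIT. Cache (old->new): [64 48 51 23]
  13. access 64: HIT. Cache (old->new): [64 48 51 23]
  14. access 23: HIT. Cache (old->new): [64 48 51 23]
  15. access 48: HIT. Cache (old->new): [64 48 51 23]
  16. access 64: HIT. Cache (old->new): [64 48 51 23]
  17. access 64: HIT. Cache (old->new): [64 48 51 23]
  18. access 48: HIT. Cache (old->new): [64 48 51 23]
  19. access 23: HIT. Cache (old->new): [64 48 51 23]
  20. access 48: HIT. Cache (old->new): [64 48 51 23]
  21. access 64: HIT. Cache (old->new): [64 48 51 23]
  22. access 48: HIT. Cache (old->new): [64 48 51 23]
  23. access 64: HIT. Cache (old->new): [64 48 51 23]
  24. access 48: HIT. Cache (old->new): [64 48 51 23]
Total: 20 hits, 4 misses, 0 evictions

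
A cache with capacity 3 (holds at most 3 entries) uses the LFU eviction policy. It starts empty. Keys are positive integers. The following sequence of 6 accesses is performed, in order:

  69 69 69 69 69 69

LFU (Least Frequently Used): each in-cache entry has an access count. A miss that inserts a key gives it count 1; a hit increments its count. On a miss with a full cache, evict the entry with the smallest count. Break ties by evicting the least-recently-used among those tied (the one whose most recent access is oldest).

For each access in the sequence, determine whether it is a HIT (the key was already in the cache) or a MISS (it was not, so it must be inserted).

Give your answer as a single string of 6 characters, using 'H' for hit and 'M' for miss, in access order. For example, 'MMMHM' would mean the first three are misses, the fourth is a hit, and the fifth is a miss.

Answer: MHHHHH

Derivation:
LFU simulation (capacity=3):
  1. access 69: MISS. Cache: [69(c=1)]
  2. access 69: HIT, count now 2. Cache: [69(c=2)]
  3. access 69: HIT, count now 3. Cache: [69(c=3)]
  4. access 69: HIT, count now 4. Cache: [69(c=4)]
  5. access 69: HIT, count now 5. Cache: [69(c=5)]
  6. access 69: HIT, count now 6. Cache: [69(c=6)]
Total: 5 hits, 1 misses, 0 evictions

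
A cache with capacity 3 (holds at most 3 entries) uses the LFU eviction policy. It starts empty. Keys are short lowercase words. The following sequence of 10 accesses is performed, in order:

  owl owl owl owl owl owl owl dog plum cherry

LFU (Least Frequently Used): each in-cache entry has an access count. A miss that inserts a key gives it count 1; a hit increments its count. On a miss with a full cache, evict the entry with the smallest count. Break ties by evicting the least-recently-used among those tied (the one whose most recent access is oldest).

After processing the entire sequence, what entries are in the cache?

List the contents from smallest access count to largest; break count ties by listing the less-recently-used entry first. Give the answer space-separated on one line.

LFU simulation (capacity=3):
  1. access owl: MISS. Cache: [owl(c=1)]
  2. access owl: HIT, count now 2. Cache: [owl(c=2)]
  3. access owl: HIT, count now 3. Cache: [owl(c=3)]
  4. access owl: HIT, count now 4. Cache: [owl(c=4)]
  5. access owl: HIT, count now 5. Cache: [owl(c=5)]
  6. access owl: HIT, count now 6. Cache: [owl(c=6)]
  7. access owl: HIT, count now 7. Cache: [owl(c=7)]
  8. access dog: MISS. Cache: [dog(c=1) owl(c=7)]
  9. access plum: MISS. Cache: [dog(c=1) plum(c=1) owl(c=7)]
  10. access cherry: MISS, evict dog(c=1). Cache: [plum(c=1) cherry(c=1) owl(c=7)]
Total: 6 hits, 4 misses, 1 evictions

Answer: plum cherry owl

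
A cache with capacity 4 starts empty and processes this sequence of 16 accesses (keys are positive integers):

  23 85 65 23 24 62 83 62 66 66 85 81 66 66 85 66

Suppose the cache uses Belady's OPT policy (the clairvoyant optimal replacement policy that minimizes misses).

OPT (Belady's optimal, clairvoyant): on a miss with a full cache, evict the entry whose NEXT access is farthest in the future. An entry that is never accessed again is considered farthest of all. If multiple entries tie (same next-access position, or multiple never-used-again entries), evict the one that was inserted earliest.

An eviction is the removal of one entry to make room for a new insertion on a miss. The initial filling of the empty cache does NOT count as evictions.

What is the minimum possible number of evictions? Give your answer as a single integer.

Answer: 4

Derivation:
OPT (Belady) simulation (capacity=4):
  1. access 23: MISS. Cache: [23]
  2. access 85: MISS. Cache: [23 85]
  3. access 65: MISS. Cache: [23 85 65]
  4. access 23: HIT. Next use of 23: never. Cache: [23 85 65]
  5. access 24: MISS. Cache: [23 85 65 24]
  6. access 62: MISS, evict 23 (next use: never). Cache: [85 65 24 62]
  7. access 83: MISS, evict 65 (next use: never). Cache: [85 24 62 83]
  8. access 62: HIT. Next use of 62: never. Cache: [85 24 62 83]
  9. access 66: MISS, evict 24 (next use: never). Cache: [85 62 83 66]
  10. access 66: HIT. Next use of 66: step 13. Cache: [85 62 83 66]
  11. access 85: HIT. Next use of 85: step 15. Cache: [85 62 83 66]
  12. access 81: MISS, evict 62 (next use: never). Cache: [85 83 66 81]
  13. access 66: HIT. Next use of 66: step 14. Cache: [85 83 66 81]
  14. access 66: HIT. Next use of 66: step 16. Cache: [85 83 66 81]
  15. access 85: HIT. Next use of 85: never. Cache: [85 83 66 81]
  16. access 66: HIT. Next use of 66: never. Cache: [85 83 66 81]
Total: 8 hits, 8 misses, 4 evictions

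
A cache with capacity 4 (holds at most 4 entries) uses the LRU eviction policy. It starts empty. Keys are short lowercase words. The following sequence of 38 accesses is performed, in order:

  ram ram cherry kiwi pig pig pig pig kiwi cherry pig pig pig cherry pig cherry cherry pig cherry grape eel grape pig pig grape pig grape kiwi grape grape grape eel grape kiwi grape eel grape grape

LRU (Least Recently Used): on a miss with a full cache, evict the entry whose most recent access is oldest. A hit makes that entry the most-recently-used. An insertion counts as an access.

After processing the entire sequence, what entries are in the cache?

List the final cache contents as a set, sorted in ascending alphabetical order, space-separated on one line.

LRU simulation (capacity=4):
  1. access ram: MISS. Cache (LRU->MRU): [ram]
  2. access ram: HIT. Cache (LRU->MRU): [ram]
  3. access cherry: MISS. Cache (LRU->MRU): [ram cherry]
  4. access kiwi: MISS. Cache (LRU->MRU): [ram cherry kiwi]
  5. access pig: MISS. Cache (LRU->MRU): [ram cherry kiwi pig]
  6. access pig: HIT. Cache (LRU->MRU): [ram cherry kiwi pig]
  7. access pig: HIT. Cache (LRU->MRU): [ram cherry kiwi pig]
  8. access pig: HIT. Cache (LRU->MRU): [ram cherry kiwi pig]
  9. access kiwi: HIT. Cache (LRU->MRU): [ram cherry pig kiwi]
  10. access cherry: HIT. Cache (LRU->MRU): [ram pig kiwi cherry]
  11. access pig: HIT. Cache (LRU->MRU): [ram kiwi cherry pig]
  12. access pig: HIT. Cache (LRU->MRU): [ram kiwi cherry pig]
  13. access pig: HIT. Cache (LRU->MRU): [ram kiwi cherry pig]
  14. access cherry: HIT. Cache (LRU->MRU): [ram kiwi pig cherry]
  15. access pig: HIT. Cache (LRU->MRU): [ram kiwi cherry pig]
  16. access cherry: HIT. Cache (LRU->MRU): [ram kiwi pig cherry]
  17. access cherry: HIT. Cache (LRU->MRU): [ram kiwi pig cherry]
  18. access pig: HIT. Cache (LRU->MRU): [ram kiwi cherry pig]
  19. access cherry: HIT. Cache (LRU->MRU): [ram kiwi pig cherry]
  20. access grape: MISS, evict ram. Cache (LRU->MRU): [kiwi pig cherry grape]
  21. access eel: MISS, evict kiwi. Cache (LRU->MRU): [pig cherry grape eel]
  22. access grape: HIT. Cache (LRU->MRU): [pig cherry eel grape]
  23. access pig: HIT. Cache (LRU->MRU): [cherry eel grape pig]
  24. access pig: HIT. Cache (LRU->MRU): [cherry eel grape pig]
  25. access grape: HIT. Cache (LRU->MRU): [cherry eel pig grape]
  26. access pig: HIT. Cache (LRU->MRU): [cherry eel grape pig]
  27. access grape: HIT. Cache (LRU->MRU): [cherry eel pig grape]
  28. access kiwi: MISS, evict cherry. Cache (LRU->MRU): [eel pig grape kiwi]
  29. access grape: HIT. Cache (LRU->MRU): [eel pig kiwi grape]
  30. access grape: HIT. Cache (LRU->MRU): [eel pig kiwi grape]
  31. access grape: HIT. Cache (LRU->MRU): [eel pig kiwi grape]
  32. access eel: HIT. Cache (LRU->MRU): [pig kiwi grape eel]
  33. access grape: HIT. Cache (LRU->MRU): [pig kiwi eel grape]
  34. access kiwi: HIT. Cache (LRU->MRU): [pig eel grape kiwi]
  35. access grape: HIT. Cache (LRU->MRU): [pig eel kiwi grape]
  36. access eel: HIT. Cache (LRU->MRU): [pig kiwi grape eel]
  37. access grape: HIT. Cache (LRU->MRU): [pig kiwi eel grape]
  38. access grape: HIT. Cache (LRU->MRU): [pig kiwi eel grape]
Total: 31 hits, 7 misses, 3 evictions

Answer: eel grape kiwi pig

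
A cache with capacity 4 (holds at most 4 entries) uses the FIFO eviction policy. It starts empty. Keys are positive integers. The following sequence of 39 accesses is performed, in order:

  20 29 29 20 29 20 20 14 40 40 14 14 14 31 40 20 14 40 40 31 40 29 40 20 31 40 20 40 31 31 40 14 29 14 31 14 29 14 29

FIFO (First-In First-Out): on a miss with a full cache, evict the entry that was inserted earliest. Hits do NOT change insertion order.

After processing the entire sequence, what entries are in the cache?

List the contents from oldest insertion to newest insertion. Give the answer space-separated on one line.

FIFO simulation (capacity=4):
  1. access 20: MISS. Cache (old->new): [20]
  2. access 29: MISS. Cache (old->new): [20 29]
  3. access 29: HIT. Cache (old->new): [20 29]
  4. access 20: HIT. Cache (old->new): [20 29]
  5. access 29: HIT. Cache (old->new): [20 29]
  6. access 20: HIT. Cache (old->new): [20 29]
  7. access 20: HIT. Cache (old->new): [20 29]
  8. access 14: MISS. Cache (old->new): [20 29 14]
  9. access 40: MISS. Cache (old->new): [20 29 14 40]
  10. access 40: HIT. Cache (old->new): [20 29 14 40]
  11. access 14: HIT. Cache (old->new): [20 29 14 40]
  12. access 14: HIT. Cache (old->new): [20 29 14 40]
  13. access 14: HIT. Cache (old->new): [20 29 14 40]
  14. access 31: MISS, evict 20. Cache (old->new): [29 14 40 31]
  15. access 40: HIT. Cache (old->new): [29 14 40 31]
  16. access 20: MISS, evict 29. Cache (old->new): [14 40 31 20]
  17. access 14: HIT. Cache (old->new): [14 40 31 20]
  18. access 40: HIT. Cache (old->new): [14 40 31 20]
  19. access 40: HIT. Cache (old->new): [14 40 31 20]
  20. access 31: HIT. Cache (old->new): [14 40 31 20]
  21. access 40: HIT. Cache (old->new): [14 40 31 20]
  22. access 29: MISS, evict 14. Cache (old->new): [40 31 20 29]
  23. access 40: HIT. Cache (old->new): [40 31 20 29]
  24. access 20: HIT. Cache (old->new): [40 31 20 29]
  25. access 31: HIT. Cache (old->new): [40 31 20 29]
  26. access 40: HIT. Cache (old->new): [40 31 20 29]
  27. access 20: HIT. Cache (old->new): [40 31 20 29]
  28. access 40: HIT. Cache (old->new): [40 31 20 29]
  29. access 31: HIT. Cache (old->new): [40 31 20 29]
  30. access 31: HIT. Cache (old->new): [40 31 20 29]
  31. access 40: HIT. Cache (old->new): [40 31 20 29]
  32. access 14: MISS, evict 40. Cache (old->new): [31 20 29 14]
  33. access 29: HIT. Cache (old->new): [31 20 29 14]
  34. access 14: HIT. Cache (old->new): [31 20 29 14]
  35. access 31: HIT. Cache (old->new): [31 20 29 14]
  36. access 14: HIT. Cache (old->new): [31 20 29 14]
  37. access 29: HIT. Cache (old->new): [31 20 29 14]
  38. access 14: HIT. Cache (old->new): [31 20 29 14]
  39. access 29: HIT. Cache (old->new): [31 20 29 14]
Total: 31 hits, 8 misses, 4 evictions

Answer: 31 20 29 14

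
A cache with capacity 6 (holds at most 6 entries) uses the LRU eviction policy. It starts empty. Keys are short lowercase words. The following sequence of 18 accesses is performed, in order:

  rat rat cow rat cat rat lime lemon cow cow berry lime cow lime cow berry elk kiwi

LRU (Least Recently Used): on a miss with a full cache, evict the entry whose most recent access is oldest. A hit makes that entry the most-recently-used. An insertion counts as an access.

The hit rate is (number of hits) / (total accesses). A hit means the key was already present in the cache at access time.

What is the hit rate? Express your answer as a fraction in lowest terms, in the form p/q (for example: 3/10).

LRU simulation (capacity=6):
  1. access rat: MISS. Cache (LRU->MRU): [rat]
  2. access rat: HIT. Cache (LRU->MRU): [rat]
  3. access cow: MISS. Cache (LRU->MRU): [rat cow]
  4. access rat: HIT. Cache (LRU->MRU): [cow rat]
  5. access cat: MISS. Cache (LRU->MRU): [cow rat cat]
  6. access rat: HIT. Cache (LRU->MRU): [cow cat rat]
  7. access lime: MISS. Cache (LRU->MRU): [cow cat rat lime]
  8. access lemon: MISS. Cache (LRU->MRU): [cow cat rat lime lemon]
  9. access cow: HIT. Cache (LRU->MRU): [cat rat lime lemon cow]
  10. access cow: HIT. Cache (LRU->MRU): [cat rat lime lemon cow]
  11. access berry: MISS. Cache (LRU->MRU): [cat rat lime lemon cow berry]
  12. access lime: HIT. Cache (LRU->MRU): [cat rat lemon cow berry lime]
  13. access cow: HIT. Cache (LRU->MRU): [cat rat lemon berry lime cow]
  14. access lime: HIT. Cache (LRU->MRU): [cat rat lemon berry cow lime]
  15. access cow: HIT. Cache (LRU->MRU): [cat rat lemon berry lime cow]
  16. access berry: HIT. Cache (LRU->MRU): [cat rat lemon lime cow berry]
  17. access elk: MISS, evict cat. Cache (LRU->MRU): [rat lemon lime cow berry elk]
  18. access kiwi: MISS, evict rat. Cache (LRU->MRU): [lemon lime cow berry elk kiwi]
Total: 10 hits, 8 misses, 2 evictions

Hit rate = 10/18 = 5/9

Answer: 5/9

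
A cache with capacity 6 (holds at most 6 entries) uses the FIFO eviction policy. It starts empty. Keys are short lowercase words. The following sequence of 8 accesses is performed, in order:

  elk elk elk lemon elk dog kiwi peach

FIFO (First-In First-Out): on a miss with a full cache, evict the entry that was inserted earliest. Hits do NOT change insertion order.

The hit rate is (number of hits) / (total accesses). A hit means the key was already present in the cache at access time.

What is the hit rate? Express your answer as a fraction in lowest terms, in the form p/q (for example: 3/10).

FIFO simulation (capacity=6):
  1. access elk: MISS. Cache (old->new): [elk]
  2. access elk: HIT. Cache (old->new): [elk]
  3. access elk: HIT. Cache (old->new): [elk]
  4. access lemon: MISS. Cache (old->new): [elk lemon]
  5. access elk: HIT. Cache (old->new): [elk lemon]
  6. access dog: MISS. Cache (old->new): [elk lemon dog]
  7. access kiwi: MISS. Cache (old->new): [elk lemon dog kiwi]
  8. access peach: MISS. Cache (old->new): [elk lemon dog kiwi peach]
Total: 3 hits, 5 misses, 0 evictions

Hit rate = 3/8

Answer: 3/8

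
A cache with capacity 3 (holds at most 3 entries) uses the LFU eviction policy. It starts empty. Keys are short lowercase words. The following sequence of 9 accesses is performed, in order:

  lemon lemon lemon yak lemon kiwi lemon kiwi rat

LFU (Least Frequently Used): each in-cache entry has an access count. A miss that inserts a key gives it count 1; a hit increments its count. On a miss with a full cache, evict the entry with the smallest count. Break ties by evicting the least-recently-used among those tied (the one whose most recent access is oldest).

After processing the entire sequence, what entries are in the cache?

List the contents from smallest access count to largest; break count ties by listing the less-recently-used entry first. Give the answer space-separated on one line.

LFU simulation (capacity=3):
  1. access lemon: MISS. Cache: [lemon(c=1)]
  2. access lemon: HIT, count now 2. Cache: [lemon(c=2)]
  3. access lemon: HIT, count now 3. Cache: [lemon(c=3)]
  4. access yak: MISS. Cache: [yak(c=1) lemon(c=3)]
  5. access lemon: HIT, count now 4. Cache: [yak(c=1) lemon(c=4)]
  6. access kiwi: MISS. Cache: [yak(c=1) kiwi(c=1) lemon(c=4)]
  7. access lemon: HIT, count now 5. Cache: [yak(c=1) kiwi(c=1) lemon(c=5)]
  8. access kiwi: HIT, count now 2. Cache: [yak(c=1) kiwi(c=2) lemon(c=5)]
  9. access rat: MISS, evict yak(c=1). Cache: [rat(c=1) kiwi(c=2) lemon(c=5)]
Total: 5 hits, 4 misses, 1 evictions

Answer: rat kiwi lemon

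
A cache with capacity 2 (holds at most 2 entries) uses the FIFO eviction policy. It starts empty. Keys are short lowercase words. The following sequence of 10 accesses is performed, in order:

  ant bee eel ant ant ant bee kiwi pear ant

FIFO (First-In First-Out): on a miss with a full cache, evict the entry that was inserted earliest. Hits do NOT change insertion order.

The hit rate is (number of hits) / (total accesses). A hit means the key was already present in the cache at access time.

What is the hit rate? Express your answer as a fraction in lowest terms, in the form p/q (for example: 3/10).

FIFO simulation (capacity=2):
  1. access ant: MISS. Cache (old->new): [ant]
  2. access bee: MISS. Cache (old->new): [ant bee]
  3. access eel: MISS, evict ant. Cache (old->new): [bee eel]
  4. access ant: MISS, evict bee. Cache (old->new): [eel ant]
  5. access ant: HIT. Cache (old->new): [eel ant]
  6. access ant: HIT. Cache (old->new): [eel ant]
  7. access bee: MISS, evict eel. Cache (old->new): [ant bee]
  8. access kiwi: MISS, evict ant. Cache (old->new): [bee kiwi]
  9. access pear: MISS, evict bee. Cache (old->new): [kiwi pear]
  10. access ant: MISS, evict kiwi. Cache (old->new): [pear ant]
Total: 2 hits, 8 misses, 6 evictions

Hit rate = 2/10 = 1/5

Answer: 1/5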